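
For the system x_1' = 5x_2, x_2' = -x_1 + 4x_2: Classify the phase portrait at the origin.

A = [[0,5],[-1,4]]; det(A-λI) = λ^2 - 4λ + 5.
λ = 2 ± i: positive real part.

unstable spiral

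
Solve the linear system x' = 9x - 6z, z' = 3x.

x(t) = C_1e^(3t) + 2C_2e^(6t), z(t) = C_1e^(3t) + C_2e^(6t)

Coefficient matrix A = [[9, -6], [3, 0]].
Characteristic polynomial det(A - λI) = λ^2 - 9λ + 18 = 0.
Eigenvalues λ = 3, 6.
For λ=3: (A-λI) row 1 is [6, -6], so an eigenvector is (1, 1).
For λ=6: (A-λI) row 1 is [3, -6], so an eigenvector is (2, 1).
General solution: C_1e^(3t)(1,1) + C_2e^(6t)(2,1).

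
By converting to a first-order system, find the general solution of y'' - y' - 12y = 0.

Let x_1 = y, x_2 = y'. Then x_1' = x_2 and x_2' = 12x_1 + x_2.
A = [[0,1],[12,1]]; det(A-λI) = λ^2 - λ - 12.
Eigenvalues λ = -3, 4 with eigenvectors (1,-3), (1,4).

y(t) = C_1e^(-3t) + C_2e^(4t)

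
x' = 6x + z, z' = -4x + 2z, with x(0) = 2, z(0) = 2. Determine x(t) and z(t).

x(t) = 6te^(4t) + 2e^(4t), z(t) = -12te^(4t) + 2e^(4t)

Coefficient matrix A = [[6, 1], [-4, 2]].
Characteristic polynomial det(A - λI) = λ^2 - 8λ + 16 = 0.
Single eigenvalue λ = 4 with algebraic multiplicity 2.
Eigenvector v = (-1,2); generalized eigenvector w with (A-λI)w=v is (1,-3).
General solution: e^(4t)[C_1·v + C_2·(t·v + w)].
Applying x(0)=2, z(0)=2 gives C_1=-8, C_2=-6.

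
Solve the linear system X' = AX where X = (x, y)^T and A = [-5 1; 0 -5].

Coefficient matrix A = [[-5, 1], [0, -5]].
Characteristic polynomial det(A - λI) = λ^2 + 10λ + 25 = 0.
Single eigenvalue λ = -5 with algebraic multiplicity 2.
Eigenvector v = (1,0); generalized eigenvector w with (A-λI)w=v is (2,1).
General solution: e^(-5t)[K_1·v + K_2·(t·v + w)].

x(t) = K_1e^(-5t) + K_2te^(-5t) + 2K_2e^(-5t), y(t) = K_2e^(-5t)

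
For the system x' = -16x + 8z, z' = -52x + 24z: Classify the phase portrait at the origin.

A = [[-16,8],[-52,24]]; det(A-λI) = λ^2 - 8λ + 32.
λ = 4 ± 4i: positive real part.

unstable spiral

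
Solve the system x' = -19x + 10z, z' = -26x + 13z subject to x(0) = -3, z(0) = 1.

Coefficient matrix A = [[-19, 10], [-26, 13]].
Characteristic polynomial det(A - λI) = λ^2 + 6λ + 13 = 0.
Eigenvalues λ = -3 ± 2i (complex conjugate pair).
For λ=-3+2i: an eigenvector is (1,2) - i(2,3) = (1 - 2i, 2 - 3i).
A real fundamental pair from Re and Im of e^((-3+2i)t)v: X_1 = e^(-3t)(cos(2t)·(1,2) + sin(2t)·(2,3)), X_2 = e^(-3t)(sin(2t)·(1,2) - cos(2t)·(2,3)).
General solution: C_1X_1 + C_2X_2.
Applying x(0)=-3, z(0)=1 gives C_1=11, C_2=7.

x(t) = 29e^(-3t)sin(2t) - 3e^(-3t)cos(2t), z(t) = 47e^(-3t)sin(2t) + e^(-3t)cos(2t)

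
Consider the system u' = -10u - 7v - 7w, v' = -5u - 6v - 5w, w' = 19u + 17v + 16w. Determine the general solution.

Coefficient matrix A = [[-10, -7, -7], [-5, -6, -5], [19, 17, 16]].
det(A - λI) = 0 gives eigenvalues λ = -3, 4, -1.
For λ=-3: eigenvector (1,0,-1).
For λ=4: eigenvector (1,1,-3).
For λ=-1: eigenvector (0,1,-1).
General solution: C_1e^(-3t)(1,0,-1) + C_2e^(4t)(1,1,-3) + C_3e^(-t)(0,1,-1).

u(t) = C_1e^(-3t) + C_2e^(4t), v(t) = C_2e^(4t) + C_3e^(-t), w(t) = -C_1e^(-3t) - 3C_2e^(4t) - C_3e^(-t)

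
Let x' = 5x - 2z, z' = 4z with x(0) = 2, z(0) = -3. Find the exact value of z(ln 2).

A = [[5,-2],[0,4]]; eigenvalues λ = 5, 4.
Eigenvectors: (-1,0) for λ=5, (2,1) for λ=4.
From the initial condition, c_1 = -8, c_2 = -3.
z(ln 2) = (-8)(2^5)(0) + (-3)(2^4)(1) = -48.

-48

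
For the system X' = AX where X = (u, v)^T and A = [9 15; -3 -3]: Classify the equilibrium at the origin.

unstable spiral

A = [[9,15],[-3,-3]]; det(A-λI) = λ^2 - 6λ + 18.
λ = 3 ± 3i: positive real part.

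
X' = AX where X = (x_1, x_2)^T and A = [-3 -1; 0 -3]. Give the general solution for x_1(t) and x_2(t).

x_1(t) = c_1e^(-3t) + c_2te^(-3t) - c_2e^(-3t), x_2(t) = -c_2e^(-3t)

Coefficient matrix A = [[-3, -1], [0, -3]].
Characteristic polynomial det(A - λI) = λ^2 + 6λ + 9 = 0.
Single eigenvalue λ = -3 with algebraic multiplicity 2.
Eigenvector v = (1,0); generalized eigenvector w with (A-λI)w=v is (-1,-1).
General solution: e^(-3t)[c_1·v + c_2·(t·v + w)].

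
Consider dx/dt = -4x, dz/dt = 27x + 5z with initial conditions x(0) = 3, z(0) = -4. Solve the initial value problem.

x(t) = 3e^(-4t), z(t) = 5e^(5t) - 9e^(-4t)

Coefficient matrix A = [[-4, 0], [27, 5]].
Characteristic polynomial det(A - λI) = λ^2 - λ - 20 = 0.
Eigenvalues λ = 5, -4.
For λ=5: (A-λI) row 1 is [-9, 0], so an eigenvector is (0, 1).
For λ=-4: (A-λI) row 2 is [27, 9], so an eigenvector is (-1, 3).
General solution: C_1e^(5t)(0,1) + C_2e^(-4t)(-1,3).
Applying x(0)=3, z(0)=-4 gives C_1=5, C_2=-3.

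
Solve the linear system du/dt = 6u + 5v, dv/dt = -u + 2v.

Coefficient matrix A = [[6, 5], [-1, 2]].
Characteristic polynomial det(A - λI) = λ^2 - 8λ + 17 = 0.
Eigenvalues λ = 4 ± i (complex conjugate pair).
For λ=4+i: an eigenvector is (1,0) - i(2,-1) = (1 - 2i, 0 + i).
A real fundamental pair from Re and Im of e^((4+i)t)v: X_1 = e^(4t)(cos(t)·(1,0) + sin(t)·(2,-1)), X_2 = e^(4t)(sin(t)·(1,0) - cos(t)·(2,-1)).
General solution: C_1X_1 + C_2X_2.

u(t) = 2C_1e^(4t)sin(t) + C_1e^(4t)cos(t) + C_2e^(4t)sin(t) - 2C_2e^(4t)cos(t), v(t) = -C_1e^(4t)sin(t) + C_2e^(4t)cos(t)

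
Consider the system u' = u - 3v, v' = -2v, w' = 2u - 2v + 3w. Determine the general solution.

u(t) = K_1e^(t) + K_2e^(-2t), v(t) = K_2e^(-2t), w(t) = -K_1e^(t) + K_3e^(3t)

Coefficient matrix A = [[1, -3, 0], [0, -2, 0], [2, -2, 3]].
det(A - λI) = 0 gives eigenvalues λ = 1, -2, 3.
For λ=1: eigenvector (1,0,-1).
For λ=-2: eigenvector (1,1,0).
For λ=3: eigenvector (0,0,1).
General solution: K_1e^(t)(1,0,-1) + K_2e^(-2t)(1,1,0) + K_3e^(3t)(0,0,1).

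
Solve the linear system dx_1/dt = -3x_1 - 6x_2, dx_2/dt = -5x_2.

x_1(t) = -C_1e^(-3t) + 3C_2e^(-5t), x_2(t) = C_2e^(-5t)

Coefficient matrix A = [[-3, -6], [0, -5]].
Characteristic polynomial det(A - λI) = λ^2 + 8λ + 15 = 0.
Eigenvalues λ = -3, -5.
For λ=-3: (A-λI) row 1 is [0, -6], so an eigenvector is (-1, 0).
For λ=-5: (A-λI) row 1 is [2, -6], so an eigenvector is (3, 1).
General solution: C_1e^(-3t)(-1,0) + C_2e^(-5t)(3,1).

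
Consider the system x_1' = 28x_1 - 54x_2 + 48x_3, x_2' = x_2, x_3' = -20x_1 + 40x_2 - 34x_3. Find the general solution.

x_1(t) = 2C_1e^(t) - 3C_2e^(-4t) - 8C_3e^(-2t), x_2(t) = C_1e^(t), x_3(t) = 2C_2e^(-4t) + 5C_3e^(-2t)

Coefficient matrix A = [[28, -54, 48], [0, 1, 0], [-20, 40, -34]].
det(A - λI) = 0 gives eigenvalues λ = 1, -4, -2.
For λ=1: eigenvector (2,1,0).
For λ=-4: eigenvector (-3,0,2).
For λ=-2: eigenvector (-8,0,5).
General solution: C_1e^(t)(2,1,0) + C_2e^(-4t)(-3,0,2) + C_3e^(-2t)(-8,0,5).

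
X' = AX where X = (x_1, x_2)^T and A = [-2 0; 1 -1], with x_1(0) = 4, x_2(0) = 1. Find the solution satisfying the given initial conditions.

x_1(t) = 4e^(-2t), x_2(t) = 5e^(-t) - 4e^(-2t)

Coefficient matrix A = [[-2, 0], [1, -1]].
Characteristic polynomial det(A - λI) = λ^2 + 3λ + 2 = 0.
Eigenvalues λ = -2, -1.
For λ=-2: (A-λI) row 2 is [1, 1], so an eigenvector is (1, -1).
For λ=-1: (A-λI) row 1 is [-1, 0], so an eigenvector is (0, -1).
General solution: C_1e^(-2t)(1,-1) + C_2e^(-t)(0,-1).
Applying x_1(0)=4, x_2(0)=1 gives C_1=4, C_2=-5.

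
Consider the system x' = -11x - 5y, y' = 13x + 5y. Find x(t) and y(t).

x(t) = -2K_1e^(-3t)sin(t) - K_1e^(-3t)cos(t) - K_2e^(-3t)sin(t) + 2K_2e^(-3t)cos(t), y(t) = 3K_1e^(-3t)sin(t) + 2K_1e^(-3t)cos(t) + 2K_2e^(-3t)sin(t) - 3K_2e^(-3t)cos(t)

Coefficient matrix A = [[-11, -5], [13, 5]].
Characteristic polynomial det(A - λI) = λ^2 + 6λ + 10 = 0.
Eigenvalues λ = -3 ± i (complex conjugate pair).
For λ=-3+i: an eigenvector is (-1,2) - i(-2,3) = (-1 + 2i, 2 - 3i).
A real fundamental pair from Re and Im of e^((-3+i)t)v: X_1 = e^(-3t)(cos(t)·(-1,2) + sin(t)·(-2,3)), X_2 = e^(-3t)(sin(t)·(-1,2) - cos(t)·(-2,3)).
General solution: K_1X_1 + K_2X_2.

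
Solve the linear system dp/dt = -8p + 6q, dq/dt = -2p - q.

Coefficient matrix A = [[-8, 6], [-2, -1]].
Characteristic polynomial det(A - λI) = λ^2 + 9λ + 20 = 0.
Eigenvalues λ = -4, -5.
For λ=-4: (A-λI) row 1 is [-4, 6], so an eigenvector is (3, 2).
For λ=-5: (A-λI) row 1 is [-3, 6], so an eigenvector is (-2, -1).
General solution: C_1e^(-4t)(3,2) + C_2e^(-5t)(-2,-1).

p(t) = 3C_1e^(-4t) - 2C_2e^(-5t), q(t) = 2C_1e^(-4t) - C_2e^(-5t)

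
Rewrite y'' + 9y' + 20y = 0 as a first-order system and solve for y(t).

y(t) = K_1e^(-5t) + K_2e^(-4t)

Let x_1 = y, x_2 = y'. Then x_1' = x_2 and x_2' = -20x_1 - 9x_2.
A = [[0,1],[-20,-9]]; det(A-λI) = λ^2 + 9λ + 20.
Eigenvalues λ = -5, -4 with eigenvectors (1,-5), (1,-4).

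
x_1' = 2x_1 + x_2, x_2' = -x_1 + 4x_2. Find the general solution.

Coefficient matrix A = [[2, 1], [-1, 4]].
Characteristic polynomial det(A - λI) = λ^2 - 6λ + 9 = 0.
Single eigenvalue λ = 3 with algebraic multiplicity 2.
Eigenvector v = (1,1); generalized eigenvector w with (A-λI)w=v is (-2,-1).
General solution: e^(3t)[c_1·v + c_2·(t·v + w)].

x_1(t) = c_1e^(3t) + c_2te^(3t) - 2c_2e^(3t), x_2(t) = c_1e^(3t) + c_2te^(3t) - c_2e^(3t)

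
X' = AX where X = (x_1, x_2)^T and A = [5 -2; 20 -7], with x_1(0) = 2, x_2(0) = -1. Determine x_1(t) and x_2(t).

x_1(t) = 7e^(-t)sin(2t) + 2e^(-t)cos(2t), x_2(t) = 23e^(-t)sin(2t) - e^(-t)cos(2t)

Coefficient matrix A = [[5, -2], [20, -7]].
Characteristic polynomial det(A - λI) = λ^2 + 2λ + 5 = 0.
Eigenvalues λ = -1 ± 2i (complex conjugate pair).
For λ=-1+2i: an eigenvector is (0,1) - i(-1,-3) = (0 + i, 1 + 3i).
A real fundamental pair from Re and Im of e^((-1+2i)t)v: X_1 = e^(-t)(cos(2t)·(0,1) + sin(2t)·(-1,-3)), X_2 = e^(-t)(sin(2t)·(0,1) - cos(2t)·(-1,-3)).
General solution: C_1X_1 + C_2X_2.
Applying x_1(0)=2, x_2(0)=-1 gives C_1=-7, C_2=2.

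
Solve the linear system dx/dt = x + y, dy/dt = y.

x(t) = -c_1e^(t) - c_2te^(t) - 3c_2e^(t), y(t) = -c_2e^(t)

Coefficient matrix A = [[1, 1], [0, 1]].
Characteristic polynomial det(A - λI) = λ^2 - 2λ + 1 = 0.
Single eigenvalue λ = 1 with algebraic multiplicity 2.
Eigenvector v = (-1,0); generalized eigenvector w with (A-λI)w=v is (-3,-1).
General solution: e^(t)[c_1·v + c_2·(t·v + w)].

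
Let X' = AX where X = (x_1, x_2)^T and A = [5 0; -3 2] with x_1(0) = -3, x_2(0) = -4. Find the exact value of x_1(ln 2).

-96

A = [[5,0],[-3,2]]; eigenvalues λ = 2, 5.
Eigenvectors: (0,-1) for λ=2, (-1,1) for λ=5.
From the initial condition, c_1 = 7, c_2 = 3.
x_1(ln 2) = (7)(2^2)(0) + (3)(2^5)(-1) = -96.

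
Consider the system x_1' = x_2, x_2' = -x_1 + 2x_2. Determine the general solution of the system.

x_1(t) = c_1e^(t) + c_2te^(t) - 3c_2e^(t), x_2(t) = c_1e^(t) + c_2te^(t) - 2c_2e^(t)

Coefficient matrix A = [[0, 1], [-1, 2]].
Characteristic polynomial det(A - λI) = λ^2 - 2λ + 1 = 0.
Single eigenvalue λ = 1 with algebraic multiplicity 2.
Eigenvector v = (1,1); generalized eigenvector w with (A-λI)w=v is (-3,-2).
General solution: e^(t)[c_1·v + c_2·(t·v + w)].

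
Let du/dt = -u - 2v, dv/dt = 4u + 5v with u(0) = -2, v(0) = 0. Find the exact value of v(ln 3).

A = [[-1,-2],[4,5]]; eigenvalues λ = 1, 3.
Eigenvectors: (1,-1) for λ=1, (-1,2) for λ=3.
From the initial condition, c_1 = -4, c_2 = -2.
v(ln 3) = (-4)(3^1)(-1) + (-2)(3^3)(2) = -96.

-96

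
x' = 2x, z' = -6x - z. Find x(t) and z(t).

Coefficient matrix A = [[2, 0], [-6, -1]].
Characteristic polynomial det(A - λI) = λ^2 - λ - 2 = 0.
Eigenvalues λ = -1, 2.
For λ=-1: (A-λI) row 1 is [3, 0], so an eigenvector is (0, 1).
For λ=2: (A-λI) row 2 is [-6, -3], so an eigenvector is (-1, 2).
General solution: c_1e^(-t)(0,1) + c_2e^(2t)(-1,2).

x(t) = -c_2e^(2t), z(t) = c_1e^(-t) + 2c_2e^(2t)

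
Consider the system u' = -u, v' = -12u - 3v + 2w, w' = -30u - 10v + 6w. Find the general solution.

u(t) = K_1e^(-t), v(t) = 4K_1e^(-t) + K_2e^(t) + 2K_3e^(2t), w(t) = 10K_1e^(-t) + 2K_2e^(t) + 5K_3e^(2t)

Coefficient matrix A = [[-1, 0, 0], [-12, -3, 2], [-30, -10, 6]].
det(A - λI) = 0 gives eigenvalues λ = -1, 1, 2.
For λ=-1: eigenvector (1,4,10).
For λ=1: eigenvector (0,1,2).
For λ=2: eigenvector (0,2,5).
General solution: K_1e^(-t)(1,4,10) + K_2e^(t)(0,1,2) + K_3e^(2t)(0,2,5).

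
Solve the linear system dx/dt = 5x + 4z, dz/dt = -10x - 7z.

x(t) = C_1e^(-t)sin(2t) - C_1e^(-t)cos(2t) - C_2e^(-t)sin(2t) - C_2e^(-t)cos(2t), z(t) = -C_1e^(-t)sin(2t) + 2C_1e^(-t)cos(2t) + 2C_2e^(-t)sin(2t) + C_2e^(-t)cos(2t)

Coefficient matrix A = [[5, 4], [-10, -7]].
Characteristic polynomial det(A - λI) = λ^2 + 2λ + 5 = 0.
Eigenvalues λ = -1 ± 2i (complex conjugate pair).
For λ=-1+2i: an eigenvector is (-1,2) - i(1,-1) = (-1 - i, 2 + i).
A real fundamental pair from Re and Im of e^((-1+2i)t)v: X_1 = e^(-t)(cos(2t)·(-1,2) + sin(2t)·(1,-1)), X_2 = e^(-t)(sin(2t)·(-1,2) - cos(2t)·(1,-1)).
General solution: C_1X_1 + C_2X_2.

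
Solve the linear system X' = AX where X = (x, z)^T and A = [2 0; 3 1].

Coefficient matrix A = [[2, 0], [3, 1]].
Characteristic polynomial det(A - λI) = λ^2 - 3λ + 2 = 0.
Eigenvalues λ = 1, 2.
For λ=1: (A-λI) row 1 is [1, 0], so an eigenvector is (0, -1).
For λ=2: (A-λI) row 2 is [3, -1], so an eigenvector is (1, 3).
General solution: c_1e^(t)(0,-1) + c_2e^(2t)(1,3).

x(t) = c_2e^(2t), z(t) = -c_1e^(t) + 3c_2e^(2t)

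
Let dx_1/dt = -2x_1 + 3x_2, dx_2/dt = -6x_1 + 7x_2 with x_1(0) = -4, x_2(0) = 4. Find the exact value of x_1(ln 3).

A = [[-2,3],[-6,7]]; eigenvalues λ = 4, 1.
Eigenvectors: (-1,-2) for λ=4, (-1,-1) for λ=1.
From the initial condition, c_1 = -8, c_2 = 12.
x_1(ln 3) = (-8)(3^4)(-1) + (12)(3^1)(-1) = 612.

612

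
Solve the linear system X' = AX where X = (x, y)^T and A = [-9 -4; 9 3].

x(t) = 2C_1e^(-3t) + 2C_2te^(-3t) + C_2e^(-3t), y(t) = -3C_1e^(-3t) - 3C_2te^(-3t) - 2C_2e^(-3t)

Coefficient matrix A = [[-9, -4], [9, 3]].
Characteristic polynomial det(A - λI) = λ^2 + 6λ + 9 = 0.
Single eigenvalue λ = -3 with algebraic multiplicity 2.
Eigenvector v = (2,-3); generalized eigenvector w with (A-λI)w=v is (1,-2).
General solution: e^(-3t)[C_1·v + C_2·(t·v + w)].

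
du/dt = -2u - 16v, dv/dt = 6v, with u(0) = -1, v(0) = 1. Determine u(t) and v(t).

u(t) = -2e^(6t) + e^(-2t), v(t) = e^(6t)

Coefficient matrix A = [[-2, -16], [0, 6]].
Characteristic polynomial det(A - λI) = λ^2 - 4λ - 12 = 0.
Eigenvalues λ = 6, -2.
For λ=6: (A-λI) row 1 is [-8, -16], so an eigenvector is (-2, 1).
For λ=-2: (A-λI) row 1 is [0, -16], so an eigenvector is (-1, 0).
General solution: c_1e^(6t)(-2,1) + c_2e^(-2t)(-1,0).
Applying u(0)=-1, v(0)=1 gives c_1=1, c_2=-1.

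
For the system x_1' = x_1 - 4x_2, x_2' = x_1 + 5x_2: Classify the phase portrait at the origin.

unstable improper node

A = [[1,-4],[1,5]]; det(A-λI) = λ^2 - 6λ + 9.
repeated λ = 3 with a single eigenvector.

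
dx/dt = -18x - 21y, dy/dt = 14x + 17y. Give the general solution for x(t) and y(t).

x(t) = 3c_1e^(-4t) + c_2e^(3t), y(t) = -2c_1e^(-4t) - c_2e^(3t)

Coefficient matrix A = [[-18, -21], [14, 17]].
Characteristic polynomial det(A - λI) = λ^2 + λ - 12 = 0.
Eigenvalues λ = -4, 3.
For λ=-4: (A-λI) row 1 is [-14, -21], so an eigenvector is (3, -2).
For λ=3: (A-λI) row 1 is [-21, -21], so an eigenvector is (1, -1).
General solution: c_1e^(-4t)(3,-2) + c_2e^(3t)(1,-1).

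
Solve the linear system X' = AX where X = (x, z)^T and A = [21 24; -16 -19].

x(t) = -3K_1e^(5t) + K_2e^(-3t), z(t) = 2K_1e^(5t) - K_2e^(-3t)

Coefficient matrix A = [[21, 24], [-16, -19]].
Characteristic polynomial det(A - λI) = λ^2 - 2λ - 15 = 0.
Eigenvalues λ = 5, -3.
For λ=5: (A-λI) row 1 is [16, 24], so an eigenvector is (-3, 2).
For λ=-3: (A-λI) row 1 is [24, 24], so an eigenvector is (1, -1).
General solution: K_1e^(5t)(-3,2) + K_2e^(-3t)(1,-1).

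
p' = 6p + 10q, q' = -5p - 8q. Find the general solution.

p(t) = -3K_1e^(-t)sin(t) + K_1e^(-t)cos(t) + K_2e^(-t)sin(t) + 3K_2e^(-t)cos(t), q(t) = 2K_1e^(-t)sin(t) - K_1e^(-t)cos(t) - K_2e^(-t)sin(t) - 2K_2e^(-t)cos(t)

Coefficient matrix A = [[6, 10], [-5, -8]].
Characteristic polynomial det(A - λI) = λ^2 + 2λ + 2 = 0.
Eigenvalues λ = -1 ± i (complex conjugate pair).
For λ=-1+i: an eigenvector is (1,-1) - i(-3,2) = (1 + 3i, -1 - 2i).
A real fundamental pair from Re and Im of e^((-1+i)t)v: X_1 = e^(-t)(cos(t)·(1,-1) + sin(t)·(-3,2)), X_2 = e^(-t)(sin(t)·(1,-1) - cos(t)·(-3,2)).
General solution: K_1X_1 + K_2X_2.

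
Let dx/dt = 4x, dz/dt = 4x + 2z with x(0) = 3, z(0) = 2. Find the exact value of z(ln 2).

80

A = [[4,0],[4,2]]; eigenvalues λ = 2, 4.
Eigenvectors: (0,-1) for λ=2, (1,2) for λ=4.
From the initial condition, c_1 = 4, c_2 = 3.
z(ln 2) = (4)(2^2)(-1) + (3)(2^4)(2) = 80.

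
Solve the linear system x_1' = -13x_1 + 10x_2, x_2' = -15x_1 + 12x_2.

x_1(t) = c_1e^(-3t) + 2c_2e^(2t), x_2(t) = c_1e^(-3t) + 3c_2e^(2t)

Coefficient matrix A = [[-13, 10], [-15, 12]].
Characteristic polynomial det(A - λI) = λ^2 + λ - 6 = 0.
Eigenvalues λ = -3, 2.
For λ=-3: (A-λI) row 1 is [-10, 10], so an eigenvector is (1, 1).
For λ=2: (A-λI) row 1 is [-15, 10], so an eigenvector is (2, 3).
General solution: c_1e^(-3t)(1,1) + c_2e^(2t)(2,3).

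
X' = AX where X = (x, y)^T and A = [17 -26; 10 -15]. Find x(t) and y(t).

x(t) = -2c_1e^(t)sin(2t) + 3c_1e^(t)cos(2t) + 3c_2e^(t)sin(2t) + 2c_2e^(t)cos(2t), y(t) = -c_1e^(t)sin(2t) + 2c_1e^(t)cos(2t) + 2c_2e^(t)sin(2t) + c_2e^(t)cos(2t)

Coefficient matrix A = [[17, -26], [10, -15]].
Characteristic polynomial det(A - λI) = λ^2 - 2λ + 5 = 0.
Eigenvalues λ = 1 ± 2i (complex conjugate pair).
For λ=1+2i: an eigenvector is (3,2) - i(-2,-1) = (3 + 2i, 2 + i).
A real fundamental pair from Re and Im of e^((1+2i)t)v: X_1 = e^(t)(cos(2t)·(3,2) + sin(2t)·(-2,-1)), X_2 = e^(t)(sin(2t)·(3,2) - cos(2t)·(-2,-1)).
General solution: c_1X_1 + c_2X_2.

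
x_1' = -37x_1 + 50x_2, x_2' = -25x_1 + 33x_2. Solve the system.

Coefficient matrix A = [[-37, 50], [-25, 33]].
Characteristic polynomial det(A - λI) = λ^2 + 4λ + 29 = 0.
Eigenvalues λ = -2 ± 5i (complex conjugate pair).
For λ=-2+5i: an eigenvector is (-1,-1) - i(-3,-2) = (-1 + 3i, -1 + 2i).
A real fundamental pair from Re and Im of e^((-2+5i)t)v: X_1 = e^(-2t)(cos(5t)·(-1,-1) + sin(5t)·(-3,-2)), X_2 = e^(-2t)(sin(5t)·(-1,-1) - cos(5t)·(-3,-2)).
General solution: K_1X_1 + K_2X_2.

x_1(t) = -3K_1e^(-2t)sin(5t) - K_1e^(-2t)cos(5t) - K_2e^(-2t)sin(5t) + 3K_2e^(-2t)cos(5t), x_2(t) = -2K_1e^(-2t)sin(5t) - K_1e^(-2t)cos(5t) - K_2e^(-2t)sin(5t) + 2K_2e^(-2t)cos(5t)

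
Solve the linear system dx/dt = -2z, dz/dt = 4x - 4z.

x(t) = c_1e^(-2t)sin(2t) - c_2e^(-2t)cos(2t), z(t) = c_1e^(-2t)sin(2t) - c_1e^(-2t)cos(2t) - c_2e^(-2t)sin(2t) - c_2e^(-2t)cos(2t)

Coefficient matrix A = [[0, -2], [4, -4]].
Characteristic polynomial det(A - λI) = λ^2 + 4λ + 8 = 0.
Eigenvalues λ = -2 ± 2i (complex conjugate pair).
For λ=-2+2i: an eigenvector is (0,-1) - i(1,1) = (0 - i, -1 - i).
A real fundamental pair from Re and Im of e^((-2+2i)t)v: X_1 = e^(-2t)(cos(2t)·(0,-1) + sin(2t)·(1,1)), X_2 = e^(-2t)(sin(2t)·(0,-1) - cos(2t)·(1,1)).
General solution: c_1X_1 + c_2X_2.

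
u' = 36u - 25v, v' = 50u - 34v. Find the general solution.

Coefficient matrix A = [[36, -25], [50, -34]].
Characteristic polynomial det(A - λI) = λ^2 - 2λ + 26 = 0.
Eigenvalues λ = 1 ± 5i (complex conjugate pair).
For λ=1+5i: an eigenvector is (2,3) - i(-1,-1) = (2 + i, 3 + i).
A real fundamental pair from Re and Im of e^((1+5i)t)v: X_1 = e^(t)(cos(5t)·(2,3) + sin(5t)·(-1,-1)), X_2 = e^(t)(sin(5t)·(2,3) - cos(5t)·(-1,-1)).
General solution: K_1X_1 + K_2X_2.

u(t) = -K_1e^(t)sin(5t) + 2K_1e^(t)cos(5t) + 2K_2e^(t)sin(5t) + K_2e^(t)cos(5t), v(t) = -K_1e^(t)sin(5t) + 3K_1e^(t)cos(5t) + 3K_2e^(t)sin(5t) + K_2e^(t)cos(5t)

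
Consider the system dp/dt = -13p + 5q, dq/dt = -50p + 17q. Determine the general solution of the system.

Coefficient matrix A = [[-13, 5], [-50, 17]].
Characteristic polynomial det(A - λI) = λ^2 - 4λ + 29 = 0.
Eigenvalues λ = 2 ± 5i (complex conjugate pair).
For λ=2+5i: an eigenvector is (1,3) - i(0,-1) = (1, 3 + i).
A real fundamental pair from Re and Im of e^((2+5i)t)v: X_1 = e^(2t)(cos(5t)·(1,3) + sin(5t)·(0,-1)), X_2 = e^(2t)(sin(5t)·(1,3) - cos(5t)·(0,-1)).
General solution: C_1X_1 + C_2X_2.

p(t) = C_1e^(2t)cos(5t) + C_2e^(2t)sin(5t), q(t) = -C_1e^(2t)sin(5t) + 3C_1e^(2t)cos(5t) + 3C_2e^(2t)sin(5t) + C_2e^(2t)cos(5t)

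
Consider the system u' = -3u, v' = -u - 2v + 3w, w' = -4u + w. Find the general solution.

Coefficient matrix A = [[-3, 0, 0], [-1, -2, 3], [-4, 0, 1]].
det(A - λI) = 0 gives eigenvalues λ = -3, -2, 1.
For λ=-3: eigenvector (1,-2,1).
For λ=-2: eigenvector (0,1,0).
For λ=1: eigenvector (0,1,1).
General solution: C_1e^(-3t)(1,-2,1) + C_2e^(-2t)(0,1,0) + C_3e^(t)(0,1,1).

u(t) = C_1e^(-3t), v(t) = -2C_1e^(-3t) + C_2e^(-2t) + C_3e^(t), w(t) = C_1e^(-3t) + C_3e^(t)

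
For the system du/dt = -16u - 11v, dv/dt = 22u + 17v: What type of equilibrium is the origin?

A = [[-16,-11],[22,17]]; det(A-λI) = λ^2 - λ - 30.
λ = -5, 6: opposite signs.

saddle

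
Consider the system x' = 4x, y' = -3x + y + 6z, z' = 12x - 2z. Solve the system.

Coefficient matrix A = [[4, 0, 0], [-3, 1, 6], [12, 0, -2]].
det(A - λI) = 0 gives eigenvalues λ = -2, 1, 4.
For λ=-2: eigenvector (0,-2,1).
For λ=1: eigenvector (0,1,0).
For λ=4: eigenvector (1,3,2).
General solution: K_1e^(-2t)(0,-2,1) + K_2e^(t)(0,1,0) + K_3e^(4t)(1,3,2).

x(t) = K_3e^(4t), y(t) = -2K_1e^(-2t) + K_2e^(t) + 3K_3e^(4t), z(t) = K_1e^(-2t) + 2K_3e^(4t)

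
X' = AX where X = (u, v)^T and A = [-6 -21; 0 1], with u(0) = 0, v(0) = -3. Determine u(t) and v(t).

Coefficient matrix A = [[-6, -21], [0, 1]].
Characteristic polynomial det(A - λI) = λ^2 + 5λ - 6 = 0.
Eigenvalues λ = 1, -6.
For λ=1: (A-λI) row 1 is [-7, -21], so an eigenvector is (-3, 1).
For λ=-6: (A-λI) row 1 is [0, -21], so an eigenvector is (-1, 0).
General solution: C_1e^(t)(-3,1) + C_2e^(-6t)(-1,0).
Applying u(0)=0, v(0)=-3 gives C_1=-3, C_2=9.

u(t) = 9e^(t) - 9e^(-6t), v(t) = -3e^(t)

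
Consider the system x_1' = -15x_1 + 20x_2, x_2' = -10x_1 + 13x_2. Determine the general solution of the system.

Coefficient matrix A = [[-15, 20], [-10, 13]].
Characteristic polynomial det(A - λI) = λ^2 + 2λ + 5 = 0.
Eigenvalues λ = -1 ± 2i (complex conjugate pair).
For λ=-1+2i: an eigenvector is (-1,-1) - i(-3,-2) = (-1 + 3i, -1 + 2i).
A real fundamental pair from Re and Im of e^((-1+2i)t)v: X_1 = e^(-t)(cos(2t)·(-1,-1) + sin(2t)·(-3,-2)), X_2 = e^(-t)(sin(2t)·(-1,-1) - cos(2t)·(-3,-2)).
General solution: K_1X_1 + K_2X_2.

x_1(t) = -3K_1e^(-t)sin(2t) - K_1e^(-t)cos(2t) - K_2e^(-t)sin(2t) + 3K_2e^(-t)cos(2t), x_2(t) = -2K_1e^(-t)sin(2t) - K_1e^(-t)cos(2t) - K_2e^(-t)sin(2t) + 2K_2e^(-t)cos(2t)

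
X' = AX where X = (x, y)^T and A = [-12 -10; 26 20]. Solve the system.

x(t) = 2c_1e^(4t)sin(2t) + c_1e^(4t)cos(2t) + c_2e^(4t)sin(2t) - 2c_2e^(4t)cos(2t), y(t) = -3c_1e^(4t)sin(2t) - 2c_1e^(4t)cos(2t) - 2c_2e^(4t)sin(2t) + 3c_2e^(4t)cos(2t)

Coefficient matrix A = [[-12, -10], [26, 20]].
Characteristic polynomial det(A - λI) = λ^2 - 8λ + 20 = 0.
Eigenvalues λ = 4 ± 2i (complex conjugate pair).
For λ=4+2i: an eigenvector is (1,-2) - i(2,-3) = (1 - 2i, -2 + 3i).
A real fundamental pair from Re and Im of e^((4+2i)t)v: X_1 = e^(4t)(cos(2t)·(1,-2) + sin(2t)·(2,-3)), X_2 = e^(4t)(sin(2t)·(1,-2) - cos(2t)·(2,-3)).
General solution: c_1X_1 + c_2X_2.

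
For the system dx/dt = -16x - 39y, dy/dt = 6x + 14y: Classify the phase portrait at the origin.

A = [[-16,-39],[6,14]]; det(A-λI) = λ^2 + 2λ + 10.
λ = -1 ± 3i: negative real part.

stable spiral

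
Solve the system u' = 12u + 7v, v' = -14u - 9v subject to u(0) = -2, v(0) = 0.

u(t) = -4e^(5t) + 2e^(-2t), v(t) = 4e^(5t) - 4e^(-2t)

Coefficient matrix A = [[12, 7], [-14, -9]].
Characteristic polynomial det(A - λI) = λ^2 - 3λ - 10 = 0.
Eigenvalues λ = -2, 5.
For λ=-2: (A-λI) row 1 is [14, 7], so an eigenvector is (-1, 2).
For λ=5: (A-λI) row 1 is [7, 7], so an eigenvector is (-1, 1).
General solution: C_1e^(-2t)(-1,2) + C_2e^(5t)(-1,1).
Applying u(0)=-2, v(0)=0 gives C_1=-2, C_2=4.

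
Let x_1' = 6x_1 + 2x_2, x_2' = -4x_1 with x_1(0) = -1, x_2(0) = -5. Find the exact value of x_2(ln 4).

A = [[6,2],[-4,0]]; eigenvalues λ = 2, 4.
Eigenvectors: (-1,2) for λ=2, (1,-1) for λ=4.
From the initial condition, c_1 = -6, c_2 = -7.
x_2(ln 4) = (-6)(4^2)(2) + (-7)(4^4)(-1) = 1600.

1600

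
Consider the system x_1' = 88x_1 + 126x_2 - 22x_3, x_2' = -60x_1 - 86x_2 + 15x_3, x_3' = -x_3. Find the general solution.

Coefficient matrix A = [[88, 126, -22], [-60, -86, 15], [0, 0, -1]].
det(A - λI) = 0 gives eigenvalues λ = 4, -2, -1.
For λ=4: eigenvector (3,-2,0).
For λ=-2: eigenvector (-7,5,0).
For λ=-1: eigenvector (-4,3,1).
General solution: K_1e^(4t)(3,-2,0) + K_2e^(-2t)(-7,5,0) + K_3e^(-t)(-4,3,1).

x_1(t) = 3K_1e^(4t) - 7K_2e^(-2t) - 4K_3e^(-t), x_2(t) = -2K_1e^(4t) + 5K_2e^(-2t) + 3K_3e^(-t), x_3(t) = K_3e^(-t)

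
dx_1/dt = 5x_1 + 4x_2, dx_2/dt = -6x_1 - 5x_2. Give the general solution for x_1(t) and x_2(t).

Coefficient matrix A = [[5, 4], [-6, -5]].
Characteristic polynomial det(A - λI) = λ^2 - 1 = 0.
Eigenvalues λ = 1, -1.
For λ=1: (A-λI) row 1 is [4, 4], so an eigenvector is (-1, 1).
For λ=-1: (A-λI) row 1 is [6, 4], so an eigenvector is (-2, 3).
General solution: c_1e^(t)(-1,1) + c_2e^(-t)(-2,3).

x_1(t) = -c_1e^(t) - 2c_2e^(-t), x_2(t) = c_1e^(t) + 3c_2e^(-t)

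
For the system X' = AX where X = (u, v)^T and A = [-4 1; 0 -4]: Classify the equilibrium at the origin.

stable improper node

A = [[-4,1],[0,-4]]; det(A-λI) = λ^2 + 8λ + 16.
repeated λ = -4 with a single eigenvector.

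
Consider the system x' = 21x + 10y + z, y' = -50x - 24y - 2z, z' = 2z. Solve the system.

Coefficient matrix A = [[21, 10, 1], [-50, -24, -2], [0, 0, 2]].
det(A - λI) = 0 gives eigenvalues λ = 1, -4, 2.
For λ=1: eigenvector (1,-2,0).
For λ=-4: eigenvector (-2,5,0).
For λ=2: eigenvector (1,-2,1).
General solution: c_1e^(t)(1,-2,0) + c_2e^(-4t)(-2,5,0) + c_3e^(2t)(1,-2,1).

x(t) = c_1e^(t) - 2c_2e^(-4t) + c_3e^(2t), y(t) = -2c_1e^(t) + 5c_2e^(-4t) - 2c_3e^(2t), z(t) = c_3e^(2t)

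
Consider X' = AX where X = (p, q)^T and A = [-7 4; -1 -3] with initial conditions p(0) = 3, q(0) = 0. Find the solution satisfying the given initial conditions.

p(t) = -6te^(-5t) + 3e^(-5t), q(t) = -3te^(-5t)

Coefficient matrix A = [[-7, 4], [-1, -3]].
Characteristic polynomial det(A - λI) = λ^2 + 10λ + 25 = 0.
Single eigenvalue λ = -5 with algebraic multiplicity 2.
Eigenvector v = (-2,-1); generalized eigenvector w with (A-λI)w=v is (1,0).
General solution: e^(-5t)[C_1·v + C_2·(t·v + w)].
Applying p(0)=3, q(0)=0 gives C_1=0, C_2=3.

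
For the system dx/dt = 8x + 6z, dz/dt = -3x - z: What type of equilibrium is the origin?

A = [[8,6],[-3,-1]]; det(A-λI) = λ^2 - 7λ + 10.
λ = 5, 2: both positive.

unstable node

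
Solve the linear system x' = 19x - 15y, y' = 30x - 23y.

Coefficient matrix A = [[19, -15], [30, -23]].
Characteristic polynomial det(A - λI) = λ^2 + 4λ + 13 = 0.
Eigenvalues λ = -2 ± 3i (complex conjugate pair).
For λ=-2+3i: an eigenvector is (2,3) - i(-1,-1) = (2 + i, 3 + i).
A real fundamental pair from Re and Im of e^((-2+3i)t)v: X_1 = e^(-2t)(cos(3t)·(2,3) + sin(3t)·(-1,-1)), X_2 = e^(-2t)(sin(3t)·(2,3) - cos(3t)·(-1,-1)).
General solution: C_1X_1 + C_2X_2.

x(t) = -C_1e^(-2t)sin(3t) + 2C_1e^(-2t)cos(3t) + 2C_2e^(-2t)sin(3t) + C_2e^(-2t)cos(3t), y(t) = -C_1e^(-2t)sin(3t) + 3C_1e^(-2t)cos(3t) + 3C_2e^(-2t)sin(3t) + C_2e^(-2t)cos(3t)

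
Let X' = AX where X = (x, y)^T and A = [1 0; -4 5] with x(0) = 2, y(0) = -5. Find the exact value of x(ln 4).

8

A = [[1,0],[-4,5]]; eigenvalues λ = 5, 1.
Eigenvectors: (0,1) for λ=5, (-1,-1) for λ=1.
From the initial condition, c_1 = -7, c_2 = -2.
x(ln 4) = (-7)(4^5)(0) + (-2)(4^1)(-1) = 8.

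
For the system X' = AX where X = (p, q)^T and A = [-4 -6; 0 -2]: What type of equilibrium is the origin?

stable node

A = [[-4,-6],[0,-2]]; det(A-λI) = λ^2 + 6λ + 8.
λ = -2, -4: both negative.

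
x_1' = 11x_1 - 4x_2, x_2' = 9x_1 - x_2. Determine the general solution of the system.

x_1(t) = 2K_1e^(5t) + 2K_2te^(5t) - K_2e^(5t), x_2(t) = 3K_1e^(5t) + 3K_2te^(5t) - 2K_2e^(5t)

Coefficient matrix A = [[11, -4], [9, -1]].
Characteristic polynomial det(A - λI) = λ^2 - 10λ + 25 = 0.
Single eigenvalue λ = 5 with algebraic multiplicity 2.
Eigenvector v = (2,3); generalized eigenvector w with (A-λI)w=v is (-1,-2).
General solution: e^(5t)[K_1·v + K_2·(t·v + w)].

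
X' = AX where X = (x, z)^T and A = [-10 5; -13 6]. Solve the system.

x(t) = -c_1e^(-2t)sin(t) + 2c_1e^(-2t)cos(t) + 2c_2e^(-2t)sin(t) + c_2e^(-2t)cos(t), z(t) = -2c_1e^(-2t)sin(t) + 3c_1e^(-2t)cos(t) + 3c_2e^(-2t)sin(t) + 2c_2e^(-2t)cos(t)

Coefficient matrix A = [[-10, 5], [-13, 6]].
Characteristic polynomial det(A - λI) = λ^2 + 4λ + 5 = 0.
Eigenvalues λ = -2 ± i (complex conjugate pair).
For λ=-2+i: an eigenvector is (2,3) - i(-1,-2) = (2 + i, 3 + 2i).
A real fundamental pair from Re and Im of e^((-2+i)t)v: X_1 = e^(-2t)(cos(t)·(2,3) + sin(t)·(-1,-2)), X_2 = e^(-2t)(sin(t)·(2,3) - cos(t)·(-1,-2)).
General solution: c_1X_1 + c_2X_2.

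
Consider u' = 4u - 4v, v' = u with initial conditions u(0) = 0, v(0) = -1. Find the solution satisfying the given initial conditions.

u(t) = 4te^(2t), v(t) = 2te^(2t) - e^(2t)

Coefficient matrix A = [[4, -4], [1, 0]].
Characteristic polynomial det(A - λI) = λ^2 - 4λ + 4 = 0.
Single eigenvalue λ = 2 with algebraic multiplicity 2.
Eigenvector v = (-2,-1); generalized eigenvector w with (A-λI)w=v is (-1,0).
General solution: e^(2t)[c_1·v + c_2·(t·v + w)].
Applying u(0)=0, v(0)=-1 gives c_1=1, c_2=-2.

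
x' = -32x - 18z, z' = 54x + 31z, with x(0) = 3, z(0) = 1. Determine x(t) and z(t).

Coefficient matrix A = [[-32, -18], [54, 31]].
Characteristic polynomial det(A - λI) = λ^2 + λ - 20 = 0.
Eigenvalues λ = 4, -5.
For λ=4: (A-λI) row 1 is [-36, -18], so an eigenvector is (-1, 2).
For λ=-5: (A-λI) row 1 is [-27, -18], so an eigenvector is (-2, 3).
General solution: c_1e^(4t)(-1,2) + c_2e^(-5t)(-2,3).
Applying x(0)=3, z(0)=1 gives c_1=11, c_2=-7.

x(t) = -11e^(4t) + 14e^(-5t), z(t) = 22e^(4t) - 21e^(-5t)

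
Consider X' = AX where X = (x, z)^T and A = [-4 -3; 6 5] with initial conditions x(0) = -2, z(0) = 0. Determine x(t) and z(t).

x(t) = 2e^(2t) - 4e^(-t), z(t) = -4e^(2t) + 4e^(-t)

Coefficient matrix A = [[-4, -3], [6, 5]].
Characteristic polynomial det(A - λI) = λ^2 - λ - 2 = 0.
Eigenvalues λ = -1, 2.
For λ=-1: (A-λI) row 1 is [-3, -3], so an eigenvector is (1, -1).
For λ=2: (A-λI) row 1 is [-6, -3], so an eigenvector is (1, -2).
General solution: K_1e^(-t)(1,-1) + K_2e^(2t)(1,-2).
Applying x(0)=-2, z(0)=0 gives K_1=-4, K_2=2.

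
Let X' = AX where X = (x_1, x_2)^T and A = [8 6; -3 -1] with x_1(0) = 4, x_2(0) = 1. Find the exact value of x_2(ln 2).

-136

A = [[8,6],[-3,-1]]; eigenvalues λ = 2, 5.
Eigenvectors: (-1,1) for λ=2, (2,-1) for λ=5.
From the initial condition, c_1 = 6, c_2 = 5.
x_2(ln 2) = (6)(2^2)(1) + (5)(2^5)(-1) = -136.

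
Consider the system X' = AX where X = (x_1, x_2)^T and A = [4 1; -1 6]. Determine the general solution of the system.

x_1(t) = -C_1e^(5t) - C_2te^(5t) + 3C_2e^(5t), x_2(t) = -C_1e^(5t) - C_2te^(5t) + 2C_2e^(5t)

Coefficient matrix A = [[4, 1], [-1, 6]].
Characteristic polynomial det(A - λI) = λ^2 - 10λ + 25 = 0.
Single eigenvalue λ = 5 with algebraic multiplicity 2.
Eigenvector v = (-1,-1); generalized eigenvector w with (A-λI)w=v is (3,2).
General solution: e^(5t)[C_1·v + C_2·(t·v + w)].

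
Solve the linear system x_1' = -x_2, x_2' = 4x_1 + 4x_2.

x_1(t) = K_1e^(2t) + K_2te^(2t), x_2(t) = -2K_1e^(2t) - 2K_2te^(2t) - K_2e^(2t)

Coefficient matrix A = [[0, -1], [4, 4]].
Characteristic polynomial det(A - λI) = λ^2 - 4λ + 4 = 0.
Single eigenvalue λ = 2 with algebraic multiplicity 2.
Eigenvector v = (1,-2); generalized eigenvector w with (A-λI)w=v is (0,-1).
General solution: e^(2t)[K_1·v + K_2·(t·v + w)].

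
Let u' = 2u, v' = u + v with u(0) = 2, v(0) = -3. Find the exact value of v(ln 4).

12

A = [[2,0],[1,1]]; eigenvalues λ = 1, 2.
Eigenvectors: (0,-1) for λ=1, (1,1) for λ=2.
From the initial condition, c_1 = 5, c_2 = 2.
v(ln 4) = (5)(4^1)(-1) + (2)(4^2)(1) = 12.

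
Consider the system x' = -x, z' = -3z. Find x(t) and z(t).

Coefficient matrix A = [[-1, 0], [0, -3]].
Characteristic polynomial det(A - λI) = λ^2 + 4λ + 3 = 0.
Eigenvalues λ = -3, -1.
For λ=-3: (A-λI) row 1 is [2, 0], so an eigenvector is (0, -1).
For λ=-1: (A-λI) row 2 is [0, -2], so an eigenvector is (1, 0).
General solution: C_1e^(-3t)(0,-1) + C_2e^(-t)(1,0).

x(t) = C_2e^(-t), z(t) = -C_1e^(-3t)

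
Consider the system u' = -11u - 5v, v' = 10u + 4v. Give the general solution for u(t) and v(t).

u(t) = K_1e^(-6t) + K_2e^(-t), v(t) = -K_1e^(-6t) - 2K_2e^(-t)

Coefficient matrix A = [[-11, -5], [10, 4]].
Characteristic polynomial det(A - λI) = λ^2 + 7λ + 6 = 0.
Eigenvalues λ = -6, -1.
For λ=-6: (A-λI) row 1 is [-5, -5], so an eigenvector is (1, -1).
For λ=-1: (A-λI) row 1 is [-10, -5], so an eigenvector is (1, -2).
General solution: K_1e^(-6t)(1,-1) + K_2e^(-t)(1,-2).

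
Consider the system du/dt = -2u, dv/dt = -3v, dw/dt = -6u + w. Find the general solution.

Coefficient matrix A = [[-2, 0, 0], [0, -3, 0], [-6, 0, 1]].
det(A - λI) = 0 gives eigenvalues λ = -2, -3, 1.
For λ=-2: eigenvector (1,0,2).
For λ=-3: eigenvector (0,1,0).
For λ=1: eigenvector (0,0,1).
General solution: C_1e^(-2t)(1,0,2) + C_2e^(-3t)(0,1,0) + C_3e^(t)(0,0,1).

u(t) = C_1e^(-2t), v(t) = C_2e^(-3t), w(t) = 2C_1e^(-2t) + C_3e^(t)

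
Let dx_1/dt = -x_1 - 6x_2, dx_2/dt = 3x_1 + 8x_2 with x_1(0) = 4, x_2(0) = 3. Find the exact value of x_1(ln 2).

A = [[-1,-6],[3,8]]; eigenvalues λ = 2, 5.
Eigenvectors: (-2,1) for λ=2, (1,-1) for λ=5.
From the initial condition, c_1 = -7, c_2 = -10.
x_1(ln 2) = (-7)(2^2)(-2) + (-10)(2^5)(1) = -264.

-264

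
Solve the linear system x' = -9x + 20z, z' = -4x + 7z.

Coefficient matrix A = [[-9, 20], [-4, 7]].
Characteristic polynomial det(A - λI) = λ^2 + 2λ + 17 = 0.
Eigenvalues λ = -1 ± 4i (complex conjugate pair).
For λ=-1+4i: an eigenvector is (2,1) - i(1,0) = (2 - i, 1).
A real fundamental pair from Re and Im of e^((-1+4i)t)v: X_1 = e^(-t)(cos(4t)·(2,1) + sin(4t)·(1,0)), X_2 = e^(-t)(sin(4t)·(2,1) - cos(4t)·(1,0)).
General solution: c_1X_1 + c_2X_2.

x(t) = c_1e^(-t)sin(4t) + 2c_1e^(-t)cos(4t) + 2c_2e^(-t)sin(4t) - c_2e^(-t)cos(4t), z(t) = c_1e^(-t)cos(4t) + c_2e^(-t)sin(4t)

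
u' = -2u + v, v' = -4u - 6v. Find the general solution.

u(t) = K_1e^(-4t) + K_2te^(-4t) - K_2e^(-4t), v(t) = -2K_1e^(-4t) - 2K_2te^(-4t) + 3K_2e^(-4t)

Coefficient matrix A = [[-2, 1], [-4, -6]].
Characteristic polynomial det(A - λI) = λ^2 + 8λ + 16 = 0.
Single eigenvalue λ = -4 with algebraic multiplicity 2.
Eigenvector v = (1,-2); generalized eigenvector w with (A-λI)w=v is (-1,3).
General solution: e^(-4t)[K_1·v + K_2·(t·v + w)].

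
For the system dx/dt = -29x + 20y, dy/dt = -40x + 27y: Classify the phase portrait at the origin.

A = [[-29,20],[-40,27]]; det(A-λI) = λ^2 + 2λ + 17.
λ = -1 ± 4i: negative real part.

stable spiral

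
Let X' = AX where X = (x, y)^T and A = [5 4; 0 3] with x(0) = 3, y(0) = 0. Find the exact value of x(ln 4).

A = [[5,4],[0,3]]; eigenvalues λ = 3, 5.
Eigenvectors: (-2,1) for λ=3, (1,0) for λ=5.
From the initial condition, c_1 = 0, c_2 = 3.
x(ln 4) = (0)(4^3)(-2) + (3)(4^5)(1) = 3072.

3072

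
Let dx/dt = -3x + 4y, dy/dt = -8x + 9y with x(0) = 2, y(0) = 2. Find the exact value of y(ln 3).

6

A = [[-3,4],[-8,9]]; eigenvalues λ = 1, 5.
Eigenvectors: (1,1) for λ=1, (1,2) for λ=5.
From the initial condition, c_1 = 2, c_2 = 0.
y(ln 3) = (2)(3^1)(1) + (0)(3^5)(2) = 6.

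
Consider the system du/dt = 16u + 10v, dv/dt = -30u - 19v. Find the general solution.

Coefficient matrix A = [[16, 10], [-30, -19]].
Characteristic polynomial det(A - λI) = λ^2 + 3λ - 4 = 0.
Eigenvalues λ = 1, -4.
For λ=1: (A-λI) row 1 is [15, 10], so an eigenvector is (2, -3).
For λ=-4: (A-λI) row 1 is [20, 10], so an eigenvector is (1, -2).
General solution: K_1e^(t)(2,-3) + K_2e^(-4t)(1,-2).

u(t) = 2K_1e^(t) + K_2e^(-4t), v(t) = -3K_1e^(t) - 2K_2e^(-4t)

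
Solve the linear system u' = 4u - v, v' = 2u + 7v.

Coefficient matrix A = [[4, -1], [2, 7]].
Characteristic polynomial det(A - λI) = λ^2 - 11λ + 30 = 0.
Eigenvalues λ = 6, 5.
For λ=6: (A-λI) row 1 is [-2, -1], so an eigenvector is (-1, 2).
For λ=5: (A-λI) row 1 is [-1, -1], so an eigenvector is (1, -1).
General solution: c_1e^(6t)(-1,2) + c_2e^(5t)(1,-1).

u(t) = -c_1e^(6t) + c_2e^(5t), v(t) = 2c_1e^(6t) - c_2e^(5t)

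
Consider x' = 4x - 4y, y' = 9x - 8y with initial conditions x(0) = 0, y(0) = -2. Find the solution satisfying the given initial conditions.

x(t) = 8te^(-2t), y(t) = 12te^(-2t) - 2e^(-2t)

Coefficient matrix A = [[4, -4], [9, -8]].
Characteristic polynomial det(A - λI) = λ^2 + 4λ + 4 = 0.
Single eigenvalue λ = -2 with algebraic multiplicity 2.
Eigenvector v = (-2,-3); generalized eigenvector w with (A-λI)w=v is (-1,-1).
General solution: e^(-2t)[c_1·v + c_2·(t·v + w)].
Applying x(0)=0, y(0)=-2 gives c_1=2, c_2=-4.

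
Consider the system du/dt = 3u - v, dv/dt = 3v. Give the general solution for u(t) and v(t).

u(t) = -C_1e^(3t) - C_2te^(3t) + C_2e^(3t), v(t) = C_2e^(3t)

Coefficient matrix A = [[3, -1], [0, 3]].
Characteristic polynomial det(A - λI) = λ^2 - 6λ + 9 = 0.
Single eigenvalue λ = 3 with algebraic multiplicity 2.
Eigenvector v = (-1,0); generalized eigenvector w with (A-λI)w=v is (1,1).
General solution: e^(3t)[C_1·v + C_2·(t·v + w)].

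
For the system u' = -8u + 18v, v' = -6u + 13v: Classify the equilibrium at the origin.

unstable node

A = [[-8,18],[-6,13]]; det(A-λI) = λ^2 - 5λ + 4.
λ = 4, 1: both positive.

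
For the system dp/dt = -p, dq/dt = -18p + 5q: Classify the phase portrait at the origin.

A = [[-1,0],[-18,5]]; det(A-λI) = λ^2 - 4λ - 5.
λ = 5, -1: opposite signs.

saddle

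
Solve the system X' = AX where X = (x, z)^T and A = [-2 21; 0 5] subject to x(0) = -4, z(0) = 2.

x(t) = 6e^(5t) - 10e^(-2t), z(t) = 2e^(5t)

Coefficient matrix A = [[-2, 21], [0, 5]].
Characteristic polynomial det(A - λI) = λ^2 - 3λ - 10 = 0.
Eigenvalues λ = -2, 5.
For λ=-2: (A-λI) row 1 is [0, 21], so an eigenvector is (-1, 0).
For λ=5: (A-λI) row 1 is [-7, 21], so an eigenvector is (3, 1).
General solution: c_1e^(-2t)(-1,0) + c_2e^(5t)(3,1).
Applying x(0)=-4, z(0)=2 gives c_1=10, c_2=2.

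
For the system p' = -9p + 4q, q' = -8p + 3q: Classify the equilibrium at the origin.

A = [[-9,4],[-8,3]]; det(A-λI) = λ^2 + 6λ + 5.
λ = -1, -5: both negative.

stable node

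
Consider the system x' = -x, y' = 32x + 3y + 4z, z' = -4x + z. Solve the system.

x(t) = C_3e^(-t), y(t) = -2C_1e^(t) + C_2e^(3t) - 10C_3e^(-t), z(t) = C_1e^(t) + 2C_3e^(-t)

Coefficient matrix A = [[-1, 0, 0], [32, 3, 4], [-4, 0, 1]].
det(A - λI) = 0 gives eigenvalues λ = 1, 3, -1.
For λ=1: eigenvector (0,-2,1).
For λ=3: eigenvector (0,1,0).
For λ=-1: eigenvector (1,-10,2).
General solution: C_1e^(t)(0,-2,1) + C_2e^(3t)(0,1,0) + C_3e^(-t)(1,-10,2).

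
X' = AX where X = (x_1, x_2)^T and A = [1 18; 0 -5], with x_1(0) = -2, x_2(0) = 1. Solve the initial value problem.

x_1(t) = e^(t) - 3e^(-5t), x_2(t) = e^(-5t)

Coefficient matrix A = [[1, 18], [0, -5]].
Characteristic polynomial det(A - λI) = λ^2 + 4λ - 5 = 0.
Eigenvalues λ = -5, 1.
For λ=-5: (A-λI) row 1 is [6, 18], so an eigenvector is (-3, 1).
For λ=1: (A-λI) row 1 is [0, 18], so an eigenvector is (-1, 0).
General solution: K_1e^(-5t)(-3,1) + K_2e^(t)(-1,0).
Applying x_1(0)=-2, x_2(0)=1 gives K_1=1, K_2=-1.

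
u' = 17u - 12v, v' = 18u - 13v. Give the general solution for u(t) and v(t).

Coefficient matrix A = [[17, -12], [18, -13]].
Characteristic polynomial det(A - λI) = λ^2 - 4λ - 5 = 0.
Eigenvalues λ = -1, 5.
For λ=-1: (A-λI) row 1 is [18, -12], so an eigenvector is (-2, -3).
For λ=5: (A-λI) row 1 is [12, -12], so an eigenvector is (-1, -1).
General solution: K_1e^(-t)(-2,-3) + K_2e^(5t)(-1,-1).

u(t) = -2K_1e^(-t) - K_2e^(5t), v(t) = -3K_1e^(-t) - K_2e^(5t)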